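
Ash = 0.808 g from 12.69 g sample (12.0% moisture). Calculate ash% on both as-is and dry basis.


As-is ash = 6.37%
Dry-basis ash = 7.24%

As-is ash% = 0.808 / 12.69 x 100 = 6.37%
Dry mass = 12.69 x (100 - 12.0) / 100 = 11.1672 g
Dry-basis ash% = 0.808 / 11.1672 x 100 = 7.24%


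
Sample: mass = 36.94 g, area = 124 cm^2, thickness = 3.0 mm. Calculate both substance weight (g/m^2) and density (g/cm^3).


Substance weight = 2979.0 g/m^2
Density = 0.993 g/cm^3

SW = 36.94 / 124 x 10000 = 2979.0 g/m^2
Volume = 124 x 3.0 / 10 = 37.20 cm^3
Density = 36.94 / 37.20 = 0.993 g/cm^3


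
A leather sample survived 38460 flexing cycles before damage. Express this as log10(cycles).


4.59

log10(38460) = 4.59


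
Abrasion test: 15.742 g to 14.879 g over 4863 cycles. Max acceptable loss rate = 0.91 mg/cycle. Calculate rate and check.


Loss = 15.742 - 14.879 = 0.863 g
Rate = 0.863 g / 4863 cycles x 1000 = 0.177 mg/cycle
Max = 0.91 mg/cycle
Passes: Yes


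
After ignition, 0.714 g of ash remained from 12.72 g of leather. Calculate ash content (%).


Ash% = 0.714 / 12.72 x 100
Ash% = 5.61%


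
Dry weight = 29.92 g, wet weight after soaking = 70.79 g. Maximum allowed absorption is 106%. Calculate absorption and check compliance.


WA = (70.79 - 29.92) / 29.92 x 100 = 136.6%
Maximum allowed: 106%
Compliant: No


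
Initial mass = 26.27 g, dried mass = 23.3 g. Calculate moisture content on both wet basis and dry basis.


Moisture lost = 26.27 - 23.3 = 2.97 g
Wet basis MC = 2.97 / 26.27 x 100 = 11.3%
Dry basis MC = 2.97 / 23.3 x 100 = 12.7%


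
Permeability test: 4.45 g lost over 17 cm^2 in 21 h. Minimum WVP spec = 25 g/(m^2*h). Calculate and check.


WVP = 124.65 g/(m^2*h)
Meets specification: Yes

WVP = 4.45 / (17 x 21) x 10000 = 124.65 g/(m^2*h)
Minimum: 25 g/(m^2*h)
Meets spec: Yes


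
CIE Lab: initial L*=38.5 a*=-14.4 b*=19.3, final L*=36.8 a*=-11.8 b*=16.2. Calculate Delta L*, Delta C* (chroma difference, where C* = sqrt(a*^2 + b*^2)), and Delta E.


Delta L* = 36.8 - 38.5 = -1.7
C1* = sqrt((-14.4)^2 + (19.3)^2) = 24.080
C2* = sqrt((-11.8)^2 + (16.2)^2) = 20.042
Delta C* = 20.042 - 24.080 = -4.04
Delta E = sqrt((-1.7)^2 + (2.6)^2 + (-3.1)^2) = 4.39


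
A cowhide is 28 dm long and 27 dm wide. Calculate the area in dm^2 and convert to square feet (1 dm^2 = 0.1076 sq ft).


756 dm^2
81.35 sq ft

Area = 28 x 27 = 756 dm^2
Conversion: 756 x 0.1076 = 81.35 sq ft


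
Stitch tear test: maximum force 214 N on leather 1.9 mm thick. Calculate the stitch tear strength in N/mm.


112.6 N/mm


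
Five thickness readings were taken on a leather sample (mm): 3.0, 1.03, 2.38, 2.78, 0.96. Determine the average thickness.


2.03 mm

Sum = 3.0 + 1.03 + 2.38 + 2.78 + 0.96 = 10.15
Average = 10.15 / 5 = 2.03 mm


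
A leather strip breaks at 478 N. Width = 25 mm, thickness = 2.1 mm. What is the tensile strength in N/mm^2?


Cross-sectional area = 25 x 2.1 = 52.5 mm^2
Tensile strength = 478 / 52.5 = 9.10 N/mm^2


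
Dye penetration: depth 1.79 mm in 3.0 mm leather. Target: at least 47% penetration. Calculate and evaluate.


Penetration = 59.7%
Meets target: Yes

Penetration = 1.79 / 3.0 x 100 = 59.7%
Target: 47%
Meets target: Yes


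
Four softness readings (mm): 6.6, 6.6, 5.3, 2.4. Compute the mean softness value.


5.23 mm


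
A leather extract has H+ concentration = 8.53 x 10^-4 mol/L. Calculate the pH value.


pH = -log10[H+]
pH = -log10(8.53 x 10^-4) = 3.07


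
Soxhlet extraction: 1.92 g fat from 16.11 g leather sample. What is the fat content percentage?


Fat content = 1.92 / 16.11 x 100
Fat = 11.9%


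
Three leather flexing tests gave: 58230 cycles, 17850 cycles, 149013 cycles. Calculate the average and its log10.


Average = (58230 + 17850 + 149013) / 3 = 75031 cycles
log10(75031) = 4.88


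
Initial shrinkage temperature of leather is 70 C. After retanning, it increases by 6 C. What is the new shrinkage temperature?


76 C

New Ts = 70 + 6 = 76 C


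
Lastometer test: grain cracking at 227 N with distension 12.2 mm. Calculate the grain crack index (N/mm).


18.6 N/mm


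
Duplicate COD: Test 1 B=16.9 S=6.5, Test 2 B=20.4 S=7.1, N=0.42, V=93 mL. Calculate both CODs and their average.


COD1 = 375.7 mg/L
COD2 = 480.5 mg/L
Average = 428.1 mg/L

COD1 = (16.9 - 6.5) x 0.42 x 8000 / 93 = 375.7 mg/L
COD2 = (20.4 - 7.1) x 0.42 x 8000 / 93 = 480.5 mg/L
Average = (375.7 + 480.5) / 2 = 428.1 mg/L


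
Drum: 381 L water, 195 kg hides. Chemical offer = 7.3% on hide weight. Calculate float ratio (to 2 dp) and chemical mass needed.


Float ratio = 381 / 195 = 1.95
Chemical = 195 x 7.3 / 100 = 14.235 kg


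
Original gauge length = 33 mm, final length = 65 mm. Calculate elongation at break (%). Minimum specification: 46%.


Extension = 65 - 33 = 32 mm
Elongation = 32 / 33 x 100 = 97.0%
Minimum required: 46%
Meets specification: Yes


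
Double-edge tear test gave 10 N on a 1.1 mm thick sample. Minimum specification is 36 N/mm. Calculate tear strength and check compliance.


Tear strength = 9.1 N/mm
Compliant: No

Tear strength = 10 / 1.1 = 9.1 N/mm
Required minimum = 36 N/mm
Compliant: No


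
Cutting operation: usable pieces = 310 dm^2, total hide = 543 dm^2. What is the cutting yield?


57.1%

Yield = usable / total x 100
Yield = 310 / 543 x 100 = 57.1%


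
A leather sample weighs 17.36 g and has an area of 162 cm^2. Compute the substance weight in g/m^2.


Substance weight = mass / area x 10000
SW = 17.36 / 162 x 10000
SW = 1071.6 g/m^2


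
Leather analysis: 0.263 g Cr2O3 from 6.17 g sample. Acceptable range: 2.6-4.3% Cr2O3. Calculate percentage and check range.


Cr2O3% = 0.263 / 6.17 x 100 = 4.26%
Acceptable range: 2.6 to 4.3%
Within range: Yes


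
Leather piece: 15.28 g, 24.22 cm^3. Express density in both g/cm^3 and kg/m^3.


0.631 g/cm^3
631 kg/m^3


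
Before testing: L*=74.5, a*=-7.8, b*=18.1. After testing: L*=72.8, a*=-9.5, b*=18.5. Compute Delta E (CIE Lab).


Delta E = 2.44


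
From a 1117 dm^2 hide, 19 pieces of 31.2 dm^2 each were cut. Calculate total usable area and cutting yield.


Usable area = 592.8 dm^2
Yield = 53.1%

Total usable = 19 x 31.2 = 592.8 dm^2
Yield = 592.8 / 1117 x 100 = 53.1%


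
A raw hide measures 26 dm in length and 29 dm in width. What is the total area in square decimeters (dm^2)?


Area = length x width
Area = 26 x 29 = 754 dm^2


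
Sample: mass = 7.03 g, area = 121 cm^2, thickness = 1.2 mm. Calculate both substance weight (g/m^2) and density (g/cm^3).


Substance weight = 581.0 g/m^2
Density = 0.484 g/cm^3

SW = 7.03 / 121 x 10000 = 581.0 g/m^2
Volume = 121 x 1.2 / 10 = 14.52 cm^3
Density = 7.03 / 14.52 = 0.484 g/cm^3


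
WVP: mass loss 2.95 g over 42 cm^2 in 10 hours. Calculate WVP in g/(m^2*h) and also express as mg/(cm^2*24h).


WVP = 70.24 g/(m^2*h)
Daily rate = 168.57 mg/(cm^2*24h)


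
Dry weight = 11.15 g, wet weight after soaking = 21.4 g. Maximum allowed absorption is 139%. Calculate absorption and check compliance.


WA = (21.4 - 11.15) / 11.15 x 100 = 91.9%
Maximum allowed: 139%
Compliant: Yes


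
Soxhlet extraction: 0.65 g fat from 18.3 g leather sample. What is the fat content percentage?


3.6%


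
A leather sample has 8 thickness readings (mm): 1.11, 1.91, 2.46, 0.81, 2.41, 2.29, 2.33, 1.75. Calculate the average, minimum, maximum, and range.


Average = 1.88 mm
Min = 0.81 mm
Max = 2.46 mm
Range = 1.65 mm

Sum = 15.07
Average = 15.07 / 8 = 1.88 mm
Minimum = 0.81 mm
Maximum = 2.46 mm
Range = 2.46 - 0.81 = 1.65 mm


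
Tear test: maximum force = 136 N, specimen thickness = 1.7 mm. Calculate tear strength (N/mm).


80.0 N/mm


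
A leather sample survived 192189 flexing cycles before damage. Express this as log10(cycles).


log10(192189) = 5.28


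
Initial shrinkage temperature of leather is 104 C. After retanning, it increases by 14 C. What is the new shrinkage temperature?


118 C


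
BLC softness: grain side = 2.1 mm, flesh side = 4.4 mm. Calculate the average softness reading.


3.25 mm

Average = (2.1 + 4.4) / 2
Average = 3.25 mm


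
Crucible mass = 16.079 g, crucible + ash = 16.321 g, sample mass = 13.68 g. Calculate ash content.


Ash mass = 16.321 - 16.079 = 0.242 g
Ash% = 0.242 / 13.68 x 100 = 1.77%


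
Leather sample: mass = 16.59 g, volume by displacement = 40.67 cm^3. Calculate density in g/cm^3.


Density = mass / volume
Density = 16.59 / 40.67 = 0.408 g/cm^3


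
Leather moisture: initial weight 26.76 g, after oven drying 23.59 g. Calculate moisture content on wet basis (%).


11.8%

Moisture = 26.76 - 23.59 = 3.17 g
MC = 3.17 / 26.76 x 100 = 11.8%


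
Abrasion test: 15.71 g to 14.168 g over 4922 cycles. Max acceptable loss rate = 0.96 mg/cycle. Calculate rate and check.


Loss = 15.71 - 14.168 = 1.542 g
Rate = 1.542 g / 4922 cycles x 1000 = 0.313 mg/cycle
Max = 0.96 mg/cycle
Passes: Yes


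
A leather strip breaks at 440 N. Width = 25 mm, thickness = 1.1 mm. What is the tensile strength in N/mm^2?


Cross-sectional area = 25 x 1.1 = 27.5 mm^2
Tensile strength = 440 / 27.5 = 16.00 N/mm^2


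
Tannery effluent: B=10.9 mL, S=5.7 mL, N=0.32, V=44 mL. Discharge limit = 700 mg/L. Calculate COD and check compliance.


COD = (10.9 - 5.7) x 0.32 x 8000 / 44 = 302.5 mg/L
Limit: 700 mg/L
Compliant: Yes


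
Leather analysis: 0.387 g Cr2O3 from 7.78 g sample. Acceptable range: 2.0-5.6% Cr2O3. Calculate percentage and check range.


Cr2O3 = 4.97%
Within range: Yes

Cr2O3% = 0.387 / 7.78 x 100 = 4.97%
Acceptable range: 2.0 to 5.6%
Within range: Yes


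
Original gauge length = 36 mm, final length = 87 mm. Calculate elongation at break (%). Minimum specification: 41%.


Extension = 87 - 36 = 51 mm
Elongation = 51 / 36 x 100 = 141.7%
Minimum required: 41%
Meets specification: Yes


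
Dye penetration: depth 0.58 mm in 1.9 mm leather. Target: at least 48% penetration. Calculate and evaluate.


Penetration = 0.58 / 1.9 x 100 = 30.5%
Target: 48%
Meets target: No


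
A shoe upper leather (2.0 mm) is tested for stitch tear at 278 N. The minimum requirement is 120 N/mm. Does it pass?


STS = 278 / 2.0 = 139.0 N/mm
Minimum required: 120 N/mm
Passes: Yes


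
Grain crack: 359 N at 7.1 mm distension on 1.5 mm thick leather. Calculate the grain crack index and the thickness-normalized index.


Crack index = 50.6 N/mm
Normalized index = 33.7 N/mm per mm


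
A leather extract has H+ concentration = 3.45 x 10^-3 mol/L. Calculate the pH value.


pH = -log10[H+]
pH = -log10(3.45 x 10^-3) = 2.46


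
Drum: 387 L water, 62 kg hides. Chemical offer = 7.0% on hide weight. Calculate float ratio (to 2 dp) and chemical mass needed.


Float ratio = 6.24
Chemical needed = 4.34 kg

Float ratio = 387 / 62 = 6.24
Chemical = 62 x 7.0 / 100 = 4.34 kg


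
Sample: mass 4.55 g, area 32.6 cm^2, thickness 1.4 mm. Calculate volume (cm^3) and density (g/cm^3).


Volume = 4.564 cm^3
Density = 0.997 g/cm^3

Thickness in cm = 1.4 / 10 = 0.14 cm
Volume = 32.6 x 0.14 = 4.564 cm^3
Density = 4.55 / 4.564 = 0.997 g/cm^3


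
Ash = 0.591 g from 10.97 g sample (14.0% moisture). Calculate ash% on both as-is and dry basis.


As-is ash = 5.39%
Dry-basis ash = 6.26%


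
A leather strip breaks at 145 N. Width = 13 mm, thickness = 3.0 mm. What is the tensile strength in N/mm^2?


Cross-sectional area = 13 x 3.0 = 39.0 mm^2
Tensile strength = 145 / 39.0 = 3.72 N/mm^2


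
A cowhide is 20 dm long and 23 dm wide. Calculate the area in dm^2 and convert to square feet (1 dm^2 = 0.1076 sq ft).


Area = 20 x 23 = 460 dm^2
Conversion: 460 x 0.1076 = 49.50 sq ft


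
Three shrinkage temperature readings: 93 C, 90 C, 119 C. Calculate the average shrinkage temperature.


Average = (93 + 90 + 119) / 3
Average = 302 / 3 = 100.7 C


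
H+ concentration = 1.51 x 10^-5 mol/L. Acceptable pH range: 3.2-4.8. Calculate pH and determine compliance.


pH = -log10(1.51 x 10^-5) = 4.82
Range: 3.2 to 4.8
Compliant: No


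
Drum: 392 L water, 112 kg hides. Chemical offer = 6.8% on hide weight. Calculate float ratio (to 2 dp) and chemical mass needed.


Float ratio = 392 / 112 = 3.50
Chemical = 112 x 6.8 / 100 = 7.616 kg


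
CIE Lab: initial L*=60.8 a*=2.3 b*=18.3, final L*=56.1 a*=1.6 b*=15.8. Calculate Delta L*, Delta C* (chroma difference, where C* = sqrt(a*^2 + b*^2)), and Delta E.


Delta L* = 56.1 - 60.8 = -4.7
C1* = sqrt((2.3)^2 + (18.3)^2) = 18.444
C2* = sqrt((1.6)^2 + (15.8)^2) = 15.881
Delta C* = 15.881 - 18.444 = -2.56
Delta E = sqrt((-4.7)^2 + (-0.7)^2 + (-2.5)^2) = 5.37


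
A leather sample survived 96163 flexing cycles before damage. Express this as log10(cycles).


4.98

log10(96163) = 4.98


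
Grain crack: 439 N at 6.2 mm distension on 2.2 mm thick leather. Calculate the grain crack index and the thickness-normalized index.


Crack index = 439 / 6.2 = 70.8 N/mm
Normalized = 70.8 / 2.2 = 32.2 N/mm per mm


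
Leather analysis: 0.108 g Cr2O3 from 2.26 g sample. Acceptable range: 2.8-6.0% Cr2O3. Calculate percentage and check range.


Cr2O3 = 4.78%
Within range: Yes


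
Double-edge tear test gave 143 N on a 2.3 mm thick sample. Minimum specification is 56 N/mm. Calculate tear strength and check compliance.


Tear strength = 62.2 N/mm
Compliant: Yes

Tear strength = 143 / 2.3 = 62.2 N/mm
Required minimum = 56 N/mm
Compliant: Yes


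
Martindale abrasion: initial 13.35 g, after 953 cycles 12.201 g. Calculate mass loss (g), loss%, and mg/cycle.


Mass loss = 1.149 g
Loss = 8.61%
Rate = 1.206 mg/cycle


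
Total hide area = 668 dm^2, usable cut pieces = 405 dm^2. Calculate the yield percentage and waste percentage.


Yield = 60.6%
Waste = 39.4%

Yield = 405 / 668 x 100 = 60.6%
Waste = 668 - 405 = 263 dm^2
Waste% = 100 - 60.6 = 39.4%


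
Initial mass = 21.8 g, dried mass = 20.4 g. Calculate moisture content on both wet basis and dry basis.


Wet basis = 6.4%
Dry basis = 6.9%


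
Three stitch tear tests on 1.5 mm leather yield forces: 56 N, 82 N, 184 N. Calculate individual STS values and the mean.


STS1 = 56 / 1.5 = 37.3 N/mm
STS2 = 82 / 1.5 = 54.7 N/mm
STS3 = 184 / 1.5 = 122.7 N/mm
Mean = (37.3 + 54.7 + 122.7) / 3 = 71.6 N/mm


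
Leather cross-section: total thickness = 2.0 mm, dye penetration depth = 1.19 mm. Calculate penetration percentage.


Penetration% = 1.19 / 2.0 x 100
Penetration = 59.5%


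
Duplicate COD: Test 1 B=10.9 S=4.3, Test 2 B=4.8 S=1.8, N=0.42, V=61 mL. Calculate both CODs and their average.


COD1 = (10.9 - 4.3) x 0.42 x 8000 / 61 = 363.5 mg/L
COD2 = (4.8 - 1.8) x 0.42 x 8000 / 61 = 165.2 mg/L
Average = (363.5 + 165.2) / 2 = 264.4 mg/L


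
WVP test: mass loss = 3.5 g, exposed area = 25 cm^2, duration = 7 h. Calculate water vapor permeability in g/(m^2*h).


200.00 g/(m^2*h)


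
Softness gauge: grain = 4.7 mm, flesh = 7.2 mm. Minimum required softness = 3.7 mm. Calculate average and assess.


Average softness = 5.95 mm
Meets requirement: Yes

Average = (4.7 + 7.2) / 2 = 5.95 mm
Minimum = 3.7 mm
Meets requirement: Yes


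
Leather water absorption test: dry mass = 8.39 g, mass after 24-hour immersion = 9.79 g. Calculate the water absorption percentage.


16.7%

Water absorbed = 9.79 - 8.39 = 1.40 g
WA% = 1.40 / 8.39 x 100 = 16.7%


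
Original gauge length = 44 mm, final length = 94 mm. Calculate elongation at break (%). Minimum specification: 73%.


Elongation = 113.6%
Meets spec: Yes

Extension = 94 - 44 = 50 mm
Elongation = 50 / 44 x 100 = 113.6%
Minimum required: 73%
Meets specification: Yes


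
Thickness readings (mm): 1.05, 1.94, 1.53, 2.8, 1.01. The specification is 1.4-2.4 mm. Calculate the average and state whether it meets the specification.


Sum = 8.33
Average = 8.33 / 5 = 1.67 mm
Specification range: 1.4 to 2.4 mm
Within spec: Yes


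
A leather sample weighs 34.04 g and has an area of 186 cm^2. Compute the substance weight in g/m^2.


1830.1 g/m^2


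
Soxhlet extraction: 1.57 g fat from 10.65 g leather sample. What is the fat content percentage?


14.7%

Fat content = 1.57 / 10.65 x 100
Fat = 14.7%


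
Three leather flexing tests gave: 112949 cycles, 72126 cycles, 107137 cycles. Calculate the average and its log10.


Average = 97404 cycles
log10 = 4.99

Average = (112949 + 72126 + 107137) / 3 = 97404 cycles
log10(97404) = 4.99


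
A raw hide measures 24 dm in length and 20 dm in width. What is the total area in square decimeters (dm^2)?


Area = length x width
Area = 24 x 20 = 480 dm^2


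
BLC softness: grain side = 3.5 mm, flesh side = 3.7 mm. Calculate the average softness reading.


3.60 mm


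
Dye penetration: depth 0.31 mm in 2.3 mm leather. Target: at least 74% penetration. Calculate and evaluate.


Penetration = 0.31 / 2.3 x 100 = 13.5%
Target: 74%
Meets target: No


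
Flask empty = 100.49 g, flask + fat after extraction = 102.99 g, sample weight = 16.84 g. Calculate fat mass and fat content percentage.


Fat mass = 102.99 - 100.49 = 2.50 g
Fat% = 2.50 / 16.84 x 100 = 14.8%


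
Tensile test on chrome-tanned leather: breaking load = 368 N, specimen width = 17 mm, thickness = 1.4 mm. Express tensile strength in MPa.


Cross-section = 17 x 1.4 = 23.8 mm^2
TS = 368 / 23.8 = 15.46 MPa
(1 N/mm^2 = 1 MPa)


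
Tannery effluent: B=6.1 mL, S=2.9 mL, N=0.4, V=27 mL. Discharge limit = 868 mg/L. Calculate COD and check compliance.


COD = 379.3 mg/L
Compliant: Yes

COD = (6.1 - 2.9) x 0.4 x 8000 / 27 = 379.3 mg/L
Limit: 868 mg/L
Compliant: Yes


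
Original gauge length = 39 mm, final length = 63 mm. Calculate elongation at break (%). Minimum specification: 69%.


Extension = 63 - 39 = 24 mm
Elongation = 24 / 39 x 100 = 61.5%
Minimum required: 69%
Meets specification: No


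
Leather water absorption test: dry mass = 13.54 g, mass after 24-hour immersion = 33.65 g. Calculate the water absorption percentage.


148.5%


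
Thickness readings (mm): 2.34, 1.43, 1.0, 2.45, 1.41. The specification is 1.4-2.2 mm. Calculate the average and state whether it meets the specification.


Sum = 8.63
Average = 8.63 / 5 = 1.73 mm
Specification range: 1.4 to 2.2 mm
Within spec: Yes


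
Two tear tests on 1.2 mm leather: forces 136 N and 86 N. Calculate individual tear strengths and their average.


Tear 1 = 136 / 1.2 = 113.3 N/mm
Tear 2 = 86 / 1.2 = 71.7 N/mm
Average = (113.3 + 71.7) / 2 = 92.5 N/mm


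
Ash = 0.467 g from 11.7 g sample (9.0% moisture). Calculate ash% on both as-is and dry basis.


As-is ash = 3.99%
Dry-basis ash = 4.39%


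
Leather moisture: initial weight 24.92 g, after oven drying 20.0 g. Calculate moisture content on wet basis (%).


19.7%


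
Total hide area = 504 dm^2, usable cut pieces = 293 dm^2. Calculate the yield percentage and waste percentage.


Yield = 58.1%
Waste = 41.9%


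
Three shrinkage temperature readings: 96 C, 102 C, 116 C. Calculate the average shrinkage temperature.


104.7 C

Average = (96 + 102 + 116) / 3
Average = 314 / 3 = 104.7 C


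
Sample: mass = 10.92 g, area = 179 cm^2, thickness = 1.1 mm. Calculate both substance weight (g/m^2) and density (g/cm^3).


Substance weight = 610.1 g/m^2
Density = 0.555 g/cm^3

SW = 10.92 / 179 x 10000 = 610.1 g/m^2
Volume = 179 x 1.1 / 10 = 19.69 cm^3
Density = 10.92 / 19.69 = 0.555 g/cm^3


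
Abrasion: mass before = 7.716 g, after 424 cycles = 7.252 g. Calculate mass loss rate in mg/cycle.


Mass loss = 7.716 - 7.252 = 0.464 g
Rate = 0.464 / 424 x 1000 = 1.094 mg/cycle


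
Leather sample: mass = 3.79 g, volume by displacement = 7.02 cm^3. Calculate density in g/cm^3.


0.540 g/cm^3

Density = mass / volume
Density = 3.79 / 7.02 = 0.540 g/cm^3


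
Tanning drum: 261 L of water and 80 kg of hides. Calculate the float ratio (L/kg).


Float ratio = water / hide weight
Ratio = 261 / 80 = 3.3


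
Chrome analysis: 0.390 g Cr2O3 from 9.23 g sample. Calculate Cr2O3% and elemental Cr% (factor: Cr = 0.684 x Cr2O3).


Cr2O3 = 4.23%
Cr = 2.89%

Cr2O3% = 0.390 / 9.23 x 100 = 4.23%
Cr% = 4.23 x 0.684 = 2.89%


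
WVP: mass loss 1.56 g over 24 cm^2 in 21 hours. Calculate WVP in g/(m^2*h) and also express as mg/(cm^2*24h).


WVP = 30.95 g/(m^2*h)
Daily rate = 74.29 mg/(cm^2*24h)

WVP = 1.56 / (24 x 21) x 10000 = 30.95 g/(m^2*h)
Mass loss in mg = 1.56 x 1000 = 1560 mg
Per cm^2 per 24h in mg: 1560 x 24 / (24 x 21) = 37440 / 504 = 74.29 mg/(cm^2*24h)


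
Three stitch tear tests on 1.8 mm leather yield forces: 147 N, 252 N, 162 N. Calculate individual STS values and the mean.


STS1 = 147 / 1.8 = 81.7 N/mm
STS2 = 252 / 1.8 = 140.0 N/mm
STS3 = 162 / 1.8 = 90.0 N/mm
Mean = (81.7 + 140.0 + 90.0) / 3 = 103.9 N/mm


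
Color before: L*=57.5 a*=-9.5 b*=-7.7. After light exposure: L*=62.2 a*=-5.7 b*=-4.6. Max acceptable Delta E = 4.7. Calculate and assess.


dL = 4.7, da = 3.8, db = 3.1
dE = sqrt((4.7)^2 + (3.8)^2 + (3.1)^2) = 6.79
Max = 4.7
Passes: No


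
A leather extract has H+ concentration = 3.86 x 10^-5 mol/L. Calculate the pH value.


pH = -log10[H+]
pH = -log10(3.86 x 10^-5) = 4.41


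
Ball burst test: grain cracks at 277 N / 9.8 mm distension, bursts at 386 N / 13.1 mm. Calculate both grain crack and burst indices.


Crack index = 28.3 N/mm
Burst index = 29.5 N/mm

Crack index = 277 / 9.8 = 28.3 N/mm
Burst index = 386 / 13.1 = 29.5 N/mm


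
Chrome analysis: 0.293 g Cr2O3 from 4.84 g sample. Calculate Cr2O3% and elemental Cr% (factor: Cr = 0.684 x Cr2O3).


Cr2O3% = 0.293 / 4.84 x 100 = 6.05%
Cr% = 6.05 x 0.684 = 4.14%


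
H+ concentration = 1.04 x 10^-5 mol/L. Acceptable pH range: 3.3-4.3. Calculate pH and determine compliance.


pH = 4.98
Compliant: No

pH = -log10(1.04 x 10^-5) = 4.98
Range: 3.3 to 4.3
Compliant: No


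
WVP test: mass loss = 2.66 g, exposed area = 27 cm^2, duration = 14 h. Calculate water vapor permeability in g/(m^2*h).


70.37 g/(m^2*h)


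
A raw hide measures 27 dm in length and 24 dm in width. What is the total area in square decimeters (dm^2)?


648 dm^2


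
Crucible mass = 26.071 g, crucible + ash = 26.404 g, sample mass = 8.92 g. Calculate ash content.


Ash mass = 26.404 - 26.071 = 0.333 g
Ash% = 0.333 / 8.92 x 100 = 3.73%


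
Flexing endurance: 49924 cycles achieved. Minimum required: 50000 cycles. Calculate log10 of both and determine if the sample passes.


Achieved: log10 = 4.70
Required: log10 = 4.70
Passes: No


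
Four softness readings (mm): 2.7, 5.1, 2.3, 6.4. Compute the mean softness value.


Sum = 2.7 + 5.1 + 2.3 + 6.4
Mean = 16.5 / 4 = 4.13 mm


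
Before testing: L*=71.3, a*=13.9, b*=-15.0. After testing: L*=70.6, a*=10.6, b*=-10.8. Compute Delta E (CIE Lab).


dL = 70.6 - 71.3 = -0.7
da = 10.6 - 13.9 = -3.3
db = -10.8 - (-15.0) = 4.2
dE = sqrt((-0.7)^2 + (-3.3)^2 + (4.2)^2) = 5.39


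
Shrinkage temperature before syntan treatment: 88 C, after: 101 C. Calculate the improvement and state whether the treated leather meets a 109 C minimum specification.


Improvement = 13 C
Meets 109 C spec: No

Improvement = 101 - 88 = 13 C
Spec check: 101 C >= 109 C? No


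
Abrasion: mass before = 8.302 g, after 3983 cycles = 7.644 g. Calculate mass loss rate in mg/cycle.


Mass loss = 8.302 - 7.644 = 0.658 g
Rate = 0.658 / 3983 x 1000 = 0.165 mg/cycle


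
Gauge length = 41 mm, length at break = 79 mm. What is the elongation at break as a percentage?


Extension = 79 - 41 = 38 mm
Elongation = 38 / 41 x 100 = 92.7%


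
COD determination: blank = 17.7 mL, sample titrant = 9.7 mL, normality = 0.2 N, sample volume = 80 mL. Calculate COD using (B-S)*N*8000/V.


COD = (17.7 - 9.7) x 0.2 x 8000 / 80
COD = 8.0 x 0.2 x 8000 / 80
COD = 160.0 mg/L


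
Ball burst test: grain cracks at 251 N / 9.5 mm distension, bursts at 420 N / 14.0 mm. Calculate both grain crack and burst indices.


Crack index = 26.4 N/mm
Burst index = 30.0 N/mm


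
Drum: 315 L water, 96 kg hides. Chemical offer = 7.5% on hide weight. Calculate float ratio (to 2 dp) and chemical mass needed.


Float ratio = 3.28
Chemical needed = 7.2 kg

Float ratio = 315 / 96 = 3.28
Chemical = 96 x 7.5 / 100 = 7.2 kg


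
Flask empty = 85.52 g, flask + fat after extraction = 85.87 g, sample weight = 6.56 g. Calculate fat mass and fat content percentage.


Fat mass = 85.87 - 85.52 = 0.35 g
Fat% = 0.35 / 6.56 x 100 = 5.3%


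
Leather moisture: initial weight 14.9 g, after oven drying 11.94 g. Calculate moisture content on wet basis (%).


Moisture = 14.9 - 11.94 = 2.96 g
MC = 2.96 / 14.9 x 100 = 19.9%


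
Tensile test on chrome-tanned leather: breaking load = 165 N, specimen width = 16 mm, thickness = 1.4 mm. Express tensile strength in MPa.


7.37 MPa

Cross-section = 16 x 1.4 = 22.4 mm^2
TS = 165 / 22.4 = 7.37 MPa
(1 N/mm^2 = 1 MPa)


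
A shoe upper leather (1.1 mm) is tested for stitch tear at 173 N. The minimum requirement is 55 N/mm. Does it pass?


STS = 157.3 N/mm
Passes: Yes

STS = 173 / 1.1 = 157.3 N/mm
Minimum required: 55 N/mm
Passes: Yes


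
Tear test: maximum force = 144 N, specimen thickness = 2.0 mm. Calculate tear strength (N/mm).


Tear strength = force / thickness
Tear = 144 / 2.0 = 72.0 N/mm


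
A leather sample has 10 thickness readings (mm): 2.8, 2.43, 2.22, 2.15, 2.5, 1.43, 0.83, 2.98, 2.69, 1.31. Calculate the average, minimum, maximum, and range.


Average = 2.13 mm
Min = 0.83 mm
Max = 2.98 mm
Range = 2.15 mm


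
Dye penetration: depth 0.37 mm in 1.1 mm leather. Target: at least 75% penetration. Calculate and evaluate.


Penetration = 33.6%
Meets target: No

Penetration = 0.37 / 1.1 x 100 = 33.6%
Target: 75%
Meets target: No


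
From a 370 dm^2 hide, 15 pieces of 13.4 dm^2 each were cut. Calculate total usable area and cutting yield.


Total usable = 15 x 13.4 = 201.0 dm^2
Yield = 201.0 / 370 x 100 = 54.3%


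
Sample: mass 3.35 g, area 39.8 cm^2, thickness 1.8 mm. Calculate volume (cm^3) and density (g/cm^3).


Volume = 7.164 cm^3
Density = 0.468 g/cm^3

Thickness in cm = 1.8 / 10 = 0.18 cm
Volume = 39.8 x 0.18 = 7.164 cm^3
Density = 3.35 / 7.164 = 0.468 g/cm^3


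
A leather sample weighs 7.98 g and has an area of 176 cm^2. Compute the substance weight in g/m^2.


453.4 g/m^2

Substance weight = mass / area x 10000
SW = 7.98 / 176 x 10000
SW = 453.4 g/m^2


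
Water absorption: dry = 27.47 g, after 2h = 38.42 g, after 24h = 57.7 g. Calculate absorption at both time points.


2h absorption = 39.9%
24h absorption = 110.0%

WA (2h) = (38.42 - 27.47) / 27.47 x 100 = 39.9%
WA (24h) = (57.7 - 27.47) / 27.47 x 100 = 110.0%


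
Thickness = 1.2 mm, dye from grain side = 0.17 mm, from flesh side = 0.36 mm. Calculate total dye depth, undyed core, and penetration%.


Total dyed = 0.17 + 0.36 = 0.53 mm
Undyed core = 1.2 - 0.53 = 0.67 mm
Penetration = 0.53 / 1.2 x 100 = 44.2%


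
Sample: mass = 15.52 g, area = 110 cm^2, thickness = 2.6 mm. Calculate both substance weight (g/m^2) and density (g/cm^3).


Substance weight = 1410.9 g/m^2
Density = 0.543 g/cm^3

SW = 15.52 / 110 x 10000 = 1410.9 g/m^2
Volume = 110 x 2.6 / 10 = 28.60 cm^3
Density = 15.52 / 28.60 = 0.543 g/cm^3


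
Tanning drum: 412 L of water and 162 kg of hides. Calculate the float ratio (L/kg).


2.5

Float ratio = water / hide weight
Ratio = 412 / 162 = 2.5


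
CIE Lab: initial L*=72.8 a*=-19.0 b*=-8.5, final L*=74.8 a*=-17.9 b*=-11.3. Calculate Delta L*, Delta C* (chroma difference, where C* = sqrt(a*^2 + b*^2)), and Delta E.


Delta L* = 74.8 - 72.8 = 2.0
C1* = sqrt((-19.0)^2 + (-8.5)^2) = 20.815
C2* = sqrt((-17.9)^2 + (-11.3)^2) = 21.168
Delta C* = 21.168 - 20.815 = 0.35
Delta E = sqrt((2.0)^2 + (1.1)^2 + (-2.8)^2) = 3.61


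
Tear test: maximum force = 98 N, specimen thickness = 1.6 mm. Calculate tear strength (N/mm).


Tear strength = force / thickness
Tear = 98 / 1.6 = 61.3 N/mm


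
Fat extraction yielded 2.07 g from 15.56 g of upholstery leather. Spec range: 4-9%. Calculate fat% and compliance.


Fat% = 2.07 / 15.56 x 100 = 13.3%
Spec range: 4-9%
Compliant: No


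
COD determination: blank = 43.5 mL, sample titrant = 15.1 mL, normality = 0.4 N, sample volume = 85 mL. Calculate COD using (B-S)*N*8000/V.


COD = (43.5 - 15.1) x 0.4 x 8000 / 85
COD = 28.4 x 0.4 x 8000 / 85
COD = 1069.2 mg/L


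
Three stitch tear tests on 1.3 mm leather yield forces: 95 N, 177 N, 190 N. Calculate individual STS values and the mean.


STS1 = 73.1 N/mm
STS2 = 136.2 N/mm
STS3 = 146.2 N/mm
Mean = 118.5 N/mm

STS1 = 95 / 1.3 = 73.1 N/mm
STS2 = 177 / 1.3 = 136.2 N/mm
STS3 = 190 / 1.3 = 146.2 N/mm
Mean = (73.1 + 136.2 + 146.2) / 3 = 118.5 N/mm


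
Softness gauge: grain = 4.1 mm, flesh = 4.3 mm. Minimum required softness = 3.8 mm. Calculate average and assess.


Average softness = 4.20 mm
Meets requirement: Yes

Average = (4.1 + 4.3) / 2 = 4.20 mm
Minimum = 3.8 mm
Meets requirement: Yes


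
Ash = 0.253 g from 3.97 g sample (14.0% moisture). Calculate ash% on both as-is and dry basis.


As-is ash = 6.37%
Dry-basis ash = 7.41%

As-is ash% = 0.253 / 3.97 x 100 = 6.37%
Dry mass = 3.97 x (100 - 14.0) / 100 = 3.4142 g
Dry-basis ash% = 0.253 / 3.4142 x 100 = 7.41%


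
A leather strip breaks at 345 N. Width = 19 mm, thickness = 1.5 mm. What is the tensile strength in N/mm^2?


Cross-sectional area = 19 x 1.5 = 28.5 mm^2
Tensile strength = 345 / 28.5 = 12.11 N/mm^2


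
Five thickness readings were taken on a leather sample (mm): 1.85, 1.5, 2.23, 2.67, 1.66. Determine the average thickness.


Sum = 1.85 + 1.5 + 2.23 + 2.67 + 1.66 = 9.91
Average = 9.91 / 5 = 1.98 mm


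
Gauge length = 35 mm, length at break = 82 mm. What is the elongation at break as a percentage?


Extension = 82 - 35 = 47 mm
Elongation = 47 / 35 x 100 = 134.3%


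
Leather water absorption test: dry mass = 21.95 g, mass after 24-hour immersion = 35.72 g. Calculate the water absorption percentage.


62.7%


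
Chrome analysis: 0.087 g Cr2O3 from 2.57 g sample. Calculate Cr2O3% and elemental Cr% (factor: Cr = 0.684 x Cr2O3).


Cr2O3 = 3.39%
Cr = 2.32%


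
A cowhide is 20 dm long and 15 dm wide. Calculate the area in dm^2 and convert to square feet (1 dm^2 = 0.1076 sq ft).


Area = 20 x 15 = 300 dm^2
Conversion: 300 x 0.1076 = 32.28 sq ft


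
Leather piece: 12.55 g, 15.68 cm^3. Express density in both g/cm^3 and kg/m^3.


0.800 g/cm^3
800 kg/m^3


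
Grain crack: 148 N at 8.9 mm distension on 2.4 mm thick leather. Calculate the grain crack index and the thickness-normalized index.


Crack index = 148 / 8.9 = 16.6 N/mm
Normalized = 16.6 / 2.4 = 6.9 N/mm per mm


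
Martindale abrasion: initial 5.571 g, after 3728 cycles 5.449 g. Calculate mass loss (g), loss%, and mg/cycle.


Mass loss = 0.122 g
Loss = 2.19%
Rate = 0.033 mg/cycle

Loss = 5.571 - 5.449 = 0.122 g
Loss% = 0.122 / 5.571 x 100 = 2.19%
Rate = 0.122 / 3728 x 1000 = 0.033 mg/cycle


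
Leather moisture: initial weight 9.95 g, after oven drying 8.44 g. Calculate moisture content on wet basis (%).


Moisture = 9.95 - 8.44 = 1.51 g
MC = 1.51 / 9.95 x 100 = 15.2%


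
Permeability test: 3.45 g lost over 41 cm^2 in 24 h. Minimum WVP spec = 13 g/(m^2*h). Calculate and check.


WVP = 3.45 / (41 x 24) x 10000 = 35.06 g/(m^2*h)
Minimum: 13 g/(m^2*h)
Meets spec: Yes


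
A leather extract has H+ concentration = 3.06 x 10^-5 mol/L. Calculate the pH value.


pH = 4.51

pH = -log10[H+]
pH = -log10(3.06 x 10^-5) = 4.51


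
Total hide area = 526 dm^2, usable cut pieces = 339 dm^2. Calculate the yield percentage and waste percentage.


Yield = 339 / 526 x 100 = 64.4%
Waste = 526 - 339 = 187 dm^2
Waste% = 100 - 64.4 = 35.6%


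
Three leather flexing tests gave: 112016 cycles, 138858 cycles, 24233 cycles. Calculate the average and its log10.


Average = (112016 + 138858 + 24233) / 3 = 91702 cycles
log10(91702) = 4.96


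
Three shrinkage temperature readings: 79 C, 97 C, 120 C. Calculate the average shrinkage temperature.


98.7 C

Average = (79 + 97 + 120) / 3
Average = 296 / 3 = 98.7 C


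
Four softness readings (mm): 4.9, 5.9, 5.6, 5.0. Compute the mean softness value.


5.35 mm

Sum = 4.9 + 5.9 + 5.6 + 5.0
Mean = 21.4 / 4 = 5.35 mm


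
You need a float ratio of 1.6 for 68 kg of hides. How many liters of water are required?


108.8 L


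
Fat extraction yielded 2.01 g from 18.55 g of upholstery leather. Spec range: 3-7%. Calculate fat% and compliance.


Fat content = 10.8%
Compliant: No

Fat% = 2.01 / 18.55 x 100 = 10.8%
Spec range: 3-7%
Compliant: No


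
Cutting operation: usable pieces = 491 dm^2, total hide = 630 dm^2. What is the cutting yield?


77.9%

Yield = usable / total x 100
Yield = 491 / 630 x 100 = 77.9%


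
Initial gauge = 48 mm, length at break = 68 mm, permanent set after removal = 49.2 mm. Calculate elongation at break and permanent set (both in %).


Elongation at break = 41.7%
Permanent set = 2.5%

Elongation at break = (68 - 48) / 48 x 100 = 41.7%
Permanent set = (49.2 - 48) / 48 x 100 = 2.5%


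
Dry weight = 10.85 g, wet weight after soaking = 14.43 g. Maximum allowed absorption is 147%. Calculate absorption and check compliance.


WA = (14.43 - 10.85) / 10.85 x 100 = 33.0%
Maximum allowed: 147%
Compliant: Yes


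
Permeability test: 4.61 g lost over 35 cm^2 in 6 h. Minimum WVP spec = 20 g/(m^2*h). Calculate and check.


WVP = 4.61 / (35 x 6) x 10000 = 219.52 g/(m^2*h)
Minimum: 20 g/(m^2*h)
Meets spec: Yes


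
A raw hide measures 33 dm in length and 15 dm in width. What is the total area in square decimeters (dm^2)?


Area = length x width
Area = 33 x 15 = 495 dm^2


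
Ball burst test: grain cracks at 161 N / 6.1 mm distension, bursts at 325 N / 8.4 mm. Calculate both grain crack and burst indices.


Crack index = 161 / 6.1 = 26.4 N/mm
Burst index = 325 / 8.4 = 38.7 N/mm


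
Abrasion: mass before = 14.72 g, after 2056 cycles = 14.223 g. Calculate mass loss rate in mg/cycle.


0.242 mg/cycle


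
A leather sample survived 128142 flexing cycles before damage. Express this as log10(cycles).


5.11

log10(128142) = 5.11


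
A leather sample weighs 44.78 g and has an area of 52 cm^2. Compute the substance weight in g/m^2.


Substance weight = mass / area x 10000
SW = 44.78 / 52 x 10000
SW = 8611.5 g/m^2


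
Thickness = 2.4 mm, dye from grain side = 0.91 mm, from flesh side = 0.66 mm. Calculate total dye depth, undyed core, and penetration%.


Total dyed = 1.57 mm
Undyed core = 0.83 mm
Penetration = 65.4%


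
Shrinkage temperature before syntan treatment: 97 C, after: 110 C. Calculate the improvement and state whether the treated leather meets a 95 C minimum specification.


Improvement = 13 C
Meets 95 C spec: Yes

Improvement = 110 - 97 = 13 C
Spec check: 110 C >= 95 C? Yes


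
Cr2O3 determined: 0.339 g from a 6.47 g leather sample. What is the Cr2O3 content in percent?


5.24%


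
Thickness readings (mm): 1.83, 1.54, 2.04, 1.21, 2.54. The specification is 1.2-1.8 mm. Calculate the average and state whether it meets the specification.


Average = 1.83 mm
Within specification: No


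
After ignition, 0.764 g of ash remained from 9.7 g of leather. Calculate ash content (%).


7.88%

Ash% = 0.764 / 9.7 x 100
Ash% = 7.88%


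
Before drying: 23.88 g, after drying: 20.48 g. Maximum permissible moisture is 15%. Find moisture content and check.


MC = (23.88 - 20.48) / 23.88 x 100 = 14.2%
Maximum: 15%
Acceptable: Yes


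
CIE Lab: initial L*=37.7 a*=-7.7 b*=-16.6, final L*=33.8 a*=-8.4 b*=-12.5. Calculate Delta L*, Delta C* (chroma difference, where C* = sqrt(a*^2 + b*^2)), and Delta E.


Delta L* = 33.8 - 37.7 = -3.9
C1* = sqrt((-7.7)^2 + (-16.6)^2) = 18.299
C2* = sqrt((-8.4)^2 + (-12.5)^2) = 15.060
Delta C* = 15.060 - 18.299 = -3.24
Delta E = sqrt((-3.9)^2 + (-0.7)^2 + (4.1)^2) = 5.70


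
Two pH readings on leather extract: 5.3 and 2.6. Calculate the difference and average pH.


Difference = 2.7
Average pH = 3.95

Difference = |5.3 - 2.6| = 2.7
Average = (5.3 + 2.6) / 2 = 3.95


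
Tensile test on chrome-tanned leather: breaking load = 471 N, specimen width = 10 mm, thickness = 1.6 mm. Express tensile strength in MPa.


Cross-section = 10 x 1.6 = 16.0 mm^2
TS = 471 / 16.0 = 29.44 MPa
(1 N/mm^2 = 1 MPa)


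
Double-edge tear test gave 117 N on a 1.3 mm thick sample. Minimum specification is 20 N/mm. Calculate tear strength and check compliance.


Tear strength = 90.0 N/mm
Compliant: Yes


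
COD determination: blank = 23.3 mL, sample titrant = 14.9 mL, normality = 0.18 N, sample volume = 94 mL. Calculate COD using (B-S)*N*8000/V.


COD = (23.3 - 14.9) x 0.18 x 8000 / 94
COD = 8.4 x 0.18 x 8000 / 94
COD = 128.7 mg/L


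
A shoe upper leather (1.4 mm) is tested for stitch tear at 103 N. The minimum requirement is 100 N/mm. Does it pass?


STS = 73.6 N/mm
Passes: No

STS = 103 / 1.4 = 73.6 N/mm
Minimum required: 100 N/mm
Passes: No


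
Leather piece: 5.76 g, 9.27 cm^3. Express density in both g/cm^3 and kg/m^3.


0.621 g/cm^3
621 kg/m^3

Density = 5.76 / 9.27 = 0.621 g/cm^3
Convert: 0.621 x 1000 = 621 kg/m^3


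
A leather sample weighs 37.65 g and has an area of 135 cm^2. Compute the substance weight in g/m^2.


2788.9 g/m^2


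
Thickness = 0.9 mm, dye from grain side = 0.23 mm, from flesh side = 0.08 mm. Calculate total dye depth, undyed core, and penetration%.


Total dyed = 0.23 + 0.08 = 0.31 mm
Undyed core = 0.9 - 0.31 = 0.59 mm
Penetration = 0.31 / 0.9 x 100 = 34.4%


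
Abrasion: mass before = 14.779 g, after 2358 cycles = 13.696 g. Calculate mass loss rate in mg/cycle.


0.459 mg/cycle

Mass loss = 14.779 - 13.696 = 1.083 g
Rate = 1.083 / 2358 x 1000 = 0.459 mg/cycle


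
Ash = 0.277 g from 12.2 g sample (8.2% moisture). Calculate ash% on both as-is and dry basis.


As-is ash = 2.27%
Dry-basis ash = 2.47%

As-is ash% = 0.277 / 12.2 x 100 = 2.27%
Dry mass = 12.2 x (100 - 8.2) / 100 = 11.1996 g
Dry-basis ash% = 0.277 / 11.1996 x 100 = 2.47%


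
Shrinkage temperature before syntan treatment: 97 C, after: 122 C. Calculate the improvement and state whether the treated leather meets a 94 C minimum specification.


Improvement = 122 - 97 = 25 C
Spec check: 122 C >= 94 C? Yes


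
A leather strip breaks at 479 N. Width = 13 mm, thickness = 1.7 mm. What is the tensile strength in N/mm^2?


Cross-sectional area = 13 x 1.7 = 22.1 mm^2
Tensile strength = 479 / 22.1 = 21.67 N/mm^2


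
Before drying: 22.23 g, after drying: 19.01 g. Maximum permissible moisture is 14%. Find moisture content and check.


Moisture content = 14.5%
Acceptable: No

MC = (22.23 - 19.01) / 22.23 x 100 = 14.5%
Maximum: 14%
Acceptable: No


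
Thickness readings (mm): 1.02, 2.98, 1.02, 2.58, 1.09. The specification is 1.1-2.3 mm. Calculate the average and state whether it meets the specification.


Average = 1.74 mm
Within specification: Yes

Sum = 8.69
Average = 8.69 / 5 = 1.74 mm
Specification range: 1.1 to 2.3 mm
Within spec: Yes


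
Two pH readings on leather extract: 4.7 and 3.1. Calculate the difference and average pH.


Difference = |4.7 - 3.1| = 1.6
Average = (4.7 + 3.1) / 2 = 3.90


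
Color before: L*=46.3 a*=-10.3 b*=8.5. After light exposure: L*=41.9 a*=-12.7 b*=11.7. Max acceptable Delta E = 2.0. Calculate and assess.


Delta E = 5.95
Passes: No

dL = -4.4, da = -2.4, db = 3.2
dE = sqrt((-4.4)^2 + (-2.4)^2 + (3.2)^2) = 5.95
Max = 2.0
Passes: No


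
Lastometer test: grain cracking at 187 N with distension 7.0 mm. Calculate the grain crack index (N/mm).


Grain crack index = force / distension
Index = 187 / 7.0 = 26.7 N/mm
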